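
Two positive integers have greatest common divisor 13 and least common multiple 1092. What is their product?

For any two positive integers, gcd × lcm = product = 13 × 1092 = 14196.

14196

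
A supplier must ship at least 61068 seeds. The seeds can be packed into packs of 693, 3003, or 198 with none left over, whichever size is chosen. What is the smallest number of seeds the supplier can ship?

The number of seeds must be a common multiple of 693, 3003, and 198, so a multiple of their LCM.
693 = 3^2 × 7 × 11
3003 = 3 × 7 × 11 × 13
198 = 2 × 3^2 × 11
LCM(693, 3003, 198) = 2 × 3^2 × 7 × 11 × 13 = 18018.
Smallest multiple of 18018 that is ≥ 61068: ⌈61068/18018⌉ × 18018 = 4 × 18018 = 72072.

72072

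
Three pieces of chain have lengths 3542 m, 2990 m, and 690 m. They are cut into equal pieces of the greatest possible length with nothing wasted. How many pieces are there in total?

157

Piece length = gcd(3542, 2990, 690).
3542 = 2 × 7 × 11 × 23
2990 = 2 × 5 × 13 × 23
690 = 2 × 3 × 5 × 23
gcd(3542, 2990, 690) = 2 × 23 = 46.
Total pieces = 3542/46 + 2990/46 + 690/46 = 77 + 65 + 15 = 157.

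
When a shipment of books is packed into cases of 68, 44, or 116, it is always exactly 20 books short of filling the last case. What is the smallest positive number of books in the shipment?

21672

Being 20 short of a full case of size k means N ≡ −20 (mod k), i.e. N + 20 is a multiple of each size.
68 = 2^2 × 17
44 = 2^2 × 11
116 = 2^2 × 29
LCM(68, 44, 116) = 2^2 × 11 × 17 × 29 = 21692.
Smallest positive N is 21692 − 20 = 21672.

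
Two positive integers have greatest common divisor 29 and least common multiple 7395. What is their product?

214455

For any two positive integers, gcd × lcm = product = 29 × 7395 = 214455.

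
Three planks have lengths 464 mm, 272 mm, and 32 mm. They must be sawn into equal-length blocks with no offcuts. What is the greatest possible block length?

This is the greatest common divisor of 464, 272, and 32.
464 = 2^4 × 29
272 = 2^4 × 17
32 = 2^5
gcd(464, 272, 32) = 2^4 = 16.

16 mm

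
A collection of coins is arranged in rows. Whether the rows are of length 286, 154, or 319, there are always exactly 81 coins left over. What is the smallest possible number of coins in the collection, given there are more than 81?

N − 81 must be a common multiple of 286, 154, and 319.
286 = 2 × 11 × 13
154 = 2 × 7 × 11
319 = 11 × 29
LCM(286, 154, 319) = 2 × 7 × 11 × 13 × 29 = 58058.
Smallest N > 81 is LCM + 81 = 58058 + 81 = 58139.

58139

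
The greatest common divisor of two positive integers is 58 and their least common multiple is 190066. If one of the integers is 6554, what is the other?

For two integers, gcd × lcm = product, so the other is (58 × 190066) / 6554 = 11023828 / 6554 = 1682.

1682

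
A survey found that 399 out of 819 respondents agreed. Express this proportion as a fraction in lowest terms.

399 = 3 × 7 × 19
819 = 3^2 × 7 × 13
gcd(399, 819) = 3 × 7 = 21.
Divide numerator and denominator by 21: 399/819 = 19/39.

19/39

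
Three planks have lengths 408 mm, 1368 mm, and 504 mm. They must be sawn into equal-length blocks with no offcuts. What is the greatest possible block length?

24 mm

This is the greatest common divisor of 408, 1368, and 504.
408 = 2^3 × 3 × 17
1368 = 2^3 × 3^2 × 19
504 = 2^3 × 3^2 × 7
gcd(408, 1368, 504) = 2^3 × 3 = 24.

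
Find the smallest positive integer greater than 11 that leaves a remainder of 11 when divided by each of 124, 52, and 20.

8071

N − 11 must be a common multiple of 124, 52, and 20.
124 = 2^2 × 31
52 = 2^2 × 13
20 = 2^2 × 5
LCM(124, 52, 20) = 2^2 × 5 × 13 × 31 = 8060.
Smallest N > 11 is LCM + 11 = 8060 + 11 = 8071.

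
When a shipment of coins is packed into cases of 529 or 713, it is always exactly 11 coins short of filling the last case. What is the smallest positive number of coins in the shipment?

Being 11 short of a full case of size k means N ≡ −11 (mod k), i.e. N + 11 is a multiple of each size.
529 = 23^2
713 = 23 × 31
LCM(529, 713) = 23^2 × 31 = 16399.
Smallest positive N is 16399 − 11 = 16388.

16388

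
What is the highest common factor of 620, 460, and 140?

620 = 2^2 × 5 × 31
460 = 2^2 × 5 × 23
140 = 2^2 × 5 × 7
gcd(620, 460, 140) = 2^2 × 5 = 20.

20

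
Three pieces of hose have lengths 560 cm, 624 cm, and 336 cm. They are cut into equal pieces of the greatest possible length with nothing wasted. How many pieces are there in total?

Piece length = gcd(560, 624, 336).
560 = 2^4 × 5 × 7
624 = 2^4 × 3 × 13
336 = 2^4 × 3 × 7
gcd(560, 624, 336) = 2^4 = 16.
Total pieces = 560/16 + 624/16 + 336/16 = 35 + 39 + 21 = 95.

95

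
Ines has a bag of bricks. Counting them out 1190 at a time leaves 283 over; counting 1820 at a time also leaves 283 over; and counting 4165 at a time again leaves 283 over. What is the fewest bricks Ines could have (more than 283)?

N − 283 must be a common multiple of 1190, 1820, and 4165.
1190 = 2 × 5 × 7 × 17
1820 = 2^2 × 5 × 7 × 13
4165 = 5 × 7^2 × 17
LCM(1190, 1820, 4165) = 2^2 × 5 × 7^2 × 13 × 17 = 216580.
Smallest N > 283 is LCM + 283 = 216580 + 283 = 216863.

216863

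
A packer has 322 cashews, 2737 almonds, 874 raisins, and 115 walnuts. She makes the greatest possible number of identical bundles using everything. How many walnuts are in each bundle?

5

Number of bundles = gcd(322, 2737, 874, 115).
322 = 2 × 7 × 23
2737 = 7 × 17 × 23
874 = 2 × 19 × 23
115 = 5 × 23
gcd(322, 2737, 874, 115) = 23.
walnuts per bundle = 115 / 23 = 5.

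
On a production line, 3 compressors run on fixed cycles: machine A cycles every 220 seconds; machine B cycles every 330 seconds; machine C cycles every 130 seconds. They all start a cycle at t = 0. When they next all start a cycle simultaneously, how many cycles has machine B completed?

26 cycles

All finish a whole number of cycles simultaneously at t = LCM of the periods.
220 = 2^2 × 5 × 11
330 = 2 × 3 × 5 × 11
130 = 2 × 5 × 13
LCM(220, 330, 130) = 2^2 × 3 × 5 × 11 × 13 = 8580.
Cycles for period 330: 8580 / 330 = 26.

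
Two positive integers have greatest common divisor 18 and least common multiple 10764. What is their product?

193752

For any two positive integers, gcd × lcm = product = 18 × 10764 = 193752.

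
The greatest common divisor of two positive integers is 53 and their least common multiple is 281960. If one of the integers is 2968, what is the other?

5035

For two integers, gcd × lcm = product, so the other is (53 × 281960) / 2968 = 14943880 / 2968 = 5035.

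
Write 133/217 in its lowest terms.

133 = 7 × 19
217 = 7 × 31
gcd(133, 217) = 7.
Divide numerator and denominator by 7: 133/217 = 19/31.

19/31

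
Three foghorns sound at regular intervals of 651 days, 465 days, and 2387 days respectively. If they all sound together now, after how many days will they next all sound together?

They coincide at every common multiple of the periods; the first is the LCM.
651 = 3 × 7 × 31
465 = 3 × 5 × 31
2387 = 7 × 11 × 31
LCM(651, 465, 2387) = 3 × 5 × 7 × 11 × 31 = 35805.

35805 days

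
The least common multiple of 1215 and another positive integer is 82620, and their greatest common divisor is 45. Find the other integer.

gcd × lcm = product of the two integers, so the other integer is (45 × 82620) / 1215 = 3060.

3060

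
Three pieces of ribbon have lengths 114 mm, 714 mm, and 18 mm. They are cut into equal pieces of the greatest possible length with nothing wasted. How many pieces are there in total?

141

Piece length = gcd(114, 714, 18).
114 = 2 × 3 × 19
714 = 2 × 3 × 7 × 17
18 = 2 × 3^2
gcd(114, 714, 18) = 2 × 3 = 6.
Total pieces = 114/6 + 714/6 + 18/6 = 19 + 119 + 3 = 141.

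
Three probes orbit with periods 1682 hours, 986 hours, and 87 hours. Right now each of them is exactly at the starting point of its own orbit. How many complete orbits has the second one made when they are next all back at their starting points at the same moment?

They are all back at their starting positions together after one LCM of the periods.
1682 = 2 × 29^2
986 = 2 × 17 × 29
87 = 3 × 29
LCM(1682, 986, 87) = 2 × 3 × 17 × 29^2 = 85782.
Orbits for period 986: 85782 / 986 = 87.

87 orbits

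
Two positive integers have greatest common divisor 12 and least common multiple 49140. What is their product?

589680

For any two positive integers, gcd × lcm = product = 12 × 49140 = 589680.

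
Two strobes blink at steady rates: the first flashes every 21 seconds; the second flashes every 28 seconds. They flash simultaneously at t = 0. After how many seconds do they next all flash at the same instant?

They coincide at every common multiple of the periods; the first is the LCM.
21 = 3 × 7
28 = 2^2 × 7
LCM(21, 28) = 2^2 × 3 × 7 = 84.

84 seconds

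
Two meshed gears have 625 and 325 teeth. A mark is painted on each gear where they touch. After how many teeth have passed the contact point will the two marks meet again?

We need the least common multiple of the intervals.
625 = 5^4
325 = 5^2 × 13
LCM(625, 325) = 5^4 × 13 = 8125.

8125 teeth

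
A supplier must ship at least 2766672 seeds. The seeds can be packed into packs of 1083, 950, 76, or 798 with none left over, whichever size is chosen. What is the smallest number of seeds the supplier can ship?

The number of seeds must be a common multiple of 1083, 950, 76, and 798, so a multiple of their LCM.
1083 = 3 × 19^2
950 = 2 × 5^2 × 19
76 = 2^2 × 19
798 = 2 × 3 × 7 × 19
LCM(1083, 950, 76, 798) = 2^2 × 3 × 5^2 × 7 × 19^2 = 758100.
Smallest multiple of 758100 that is ≥ 2766672: ⌈2766672/758100⌉ × 758100 = 4 × 758100 = 3032400.

3032400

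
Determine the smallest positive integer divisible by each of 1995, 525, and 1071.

1995 = 3 × 5 × 7 × 19
525 = 3 × 5^2 × 7
1071 = 3^2 × 7 × 17
LCM(1995, 525, 1071) = 3^2 × 5^2 × 7 × 17 × 19 = 508725.

508725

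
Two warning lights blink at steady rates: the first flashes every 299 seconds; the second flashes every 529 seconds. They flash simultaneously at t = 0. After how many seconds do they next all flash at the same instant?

The first simultaneous occurrence is after LCM of the individual periods.
299 = 13 × 23
529 = 23^2
LCM(299, 529) = 13 × 23^2 = 6877.

6877 seconds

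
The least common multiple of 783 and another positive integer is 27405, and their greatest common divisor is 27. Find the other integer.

945

gcd × lcm = product of the two integers, so the other integer is (27 × 27405) / 783 = 945.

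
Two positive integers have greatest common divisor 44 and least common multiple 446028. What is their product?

For any two positive integers, gcd × lcm = product = 44 × 446028 = 19625232.

19625232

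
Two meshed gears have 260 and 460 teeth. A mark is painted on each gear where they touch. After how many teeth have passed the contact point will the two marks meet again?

The first simultaneous occurrence is after LCM of the individual periods.
260 = 2^2 × 5 × 13
460 = 2^2 × 5 × 23
LCM(260, 460) = 2^2 × 5 × 13 × 23 = 5980.

5980 teeth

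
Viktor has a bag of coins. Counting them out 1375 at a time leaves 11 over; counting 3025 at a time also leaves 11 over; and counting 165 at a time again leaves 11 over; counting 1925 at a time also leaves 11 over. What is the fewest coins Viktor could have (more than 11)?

N − 11 must be a common multiple of 1375, 3025, 165, and 1925.
1375 = 5^3 × 11
3025 = 5^2 × 11^2
165 = 3 × 5 × 11
1925 = 5^2 × 7 × 11
LCM(1375, 3025, 165, 1925) = 3 × 5^3 × 7 × 11^2 = 317625.
Smallest N > 11 is LCM + 11 = 317625 + 11 = 317636.

317636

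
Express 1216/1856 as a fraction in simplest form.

1216 = 2^6 × 19
1856 = 2^6 × 29
gcd(1216, 1856) = 2^6 = 64.
Divide numerator and denominator by 64: 1216/1856 = 19/29.

19/29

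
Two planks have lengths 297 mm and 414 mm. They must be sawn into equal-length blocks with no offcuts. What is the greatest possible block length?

9 mm

The block length must divide every plank, so the greatest is gcd(297, 414).
297 = 3^3 × 11
414 = 2 × 3^2 × 23
gcd(297, 414) = 3^2 = 9.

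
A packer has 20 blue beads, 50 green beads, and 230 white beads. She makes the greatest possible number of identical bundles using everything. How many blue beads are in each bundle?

Number of bundles = gcd(20, 50, 230).
20 = 2^2 × 5
50 = 2 × 5^2
230 = 2 × 5 × 23
gcd(20, 50, 230) = 2 × 5 = 10.
blue beads per bundle = 20 / 10 = 2.

2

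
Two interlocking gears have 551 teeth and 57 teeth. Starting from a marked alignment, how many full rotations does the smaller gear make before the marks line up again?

29 rotations

They are all back at their starting positions together after one LCM of the periods.
551 = 19 × 29
57 = 3 × 19
LCM(551, 57) = 3 × 19 × 29 = 1653.
Rotations for period 57: 1653 / 57 = 29.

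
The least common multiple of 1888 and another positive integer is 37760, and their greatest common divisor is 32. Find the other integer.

640

gcd × lcm = product of the two integers, so the other integer is (32 × 37760) / 1888 = 640.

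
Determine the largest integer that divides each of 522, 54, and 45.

522 = 2 × 3^2 × 29
54 = 2 × 3^3
45 = 3^2 × 5
gcd(522, 54, 45) = 3^2 = 9.

9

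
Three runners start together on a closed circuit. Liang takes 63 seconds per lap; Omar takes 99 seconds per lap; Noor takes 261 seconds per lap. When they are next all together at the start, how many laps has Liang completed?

319 laps

The first common completion time is the LCM of the periods.
63 = 3^2 × 7
99 = 3^2 × 11
261 = 3^2 × 29
LCM(63, 99, 261) = 3^2 × 7 × 11 × 29 = 20097.
Laps for period 63: 20097 / 63 = 319.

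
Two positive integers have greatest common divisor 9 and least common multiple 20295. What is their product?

For any two positive integers, gcd × lcm = product = 9 × 20295 = 182655.

182655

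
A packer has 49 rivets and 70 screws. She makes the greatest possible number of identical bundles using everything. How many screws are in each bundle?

Number of bundles = gcd(49, 70).
49 = 7^2
70 = 2 × 5 × 7
gcd(49, 70) = 7.
screws per bundle = 70 / 7 = 10.

10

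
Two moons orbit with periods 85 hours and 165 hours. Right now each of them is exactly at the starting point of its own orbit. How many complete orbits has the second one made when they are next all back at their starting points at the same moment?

17 orbits

The first common completion time is the LCM of the periods.
85 = 5 × 17
165 = 3 × 5 × 11
LCM(85, 165) = 3 × 5 × 11 × 17 = 2805.
Orbits for period 165: 2805 / 165 = 17.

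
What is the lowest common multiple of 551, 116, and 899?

551 = 19 × 29
116 = 2^2 × 29
899 = 29 × 31
LCM(551, 116, 899) = 2^2 × 19 × 29 × 31 = 68324.

68324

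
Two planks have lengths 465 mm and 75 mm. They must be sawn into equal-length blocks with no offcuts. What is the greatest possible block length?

By the Euclidean algorithm:
465 = 6 × 75 + 15
75 = 5 × 15 + 0
gcd(465, 75) = 15.

15 mm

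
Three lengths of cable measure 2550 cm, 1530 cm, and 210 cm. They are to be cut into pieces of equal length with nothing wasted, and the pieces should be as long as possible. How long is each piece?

30 cm

The greatest length dividing all of 2550, 1530, and 210 is their gcd.
2550 = 2 × 3 × 5^2 × 17
1530 = 2 × 3^2 × 5 × 17
210 = 2 × 3 × 5 × 7
gcd(2550, 1530, 210) = 2 × 3 × 5 = 30.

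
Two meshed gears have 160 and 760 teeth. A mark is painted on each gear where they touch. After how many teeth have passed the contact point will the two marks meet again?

3040 teeth

We need the least common multiple of the intervals.
160 = 2^5 × 5
760 = 2^3 × 5 × 19
LCM(160, 760) = 2^5 × 5 × 19 = 3040.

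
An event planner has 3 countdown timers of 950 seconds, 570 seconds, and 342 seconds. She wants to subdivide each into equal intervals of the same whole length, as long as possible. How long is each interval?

The interval must divide each timer length; the longest such is the gcd.
950 = 2 × 5^2 × 19
570 = 2 × 3 × 5 × 19
342 = 2 × 3^2 × 19
gcd(950, 570, 342) = 2 × 19 = 38.

38 seconds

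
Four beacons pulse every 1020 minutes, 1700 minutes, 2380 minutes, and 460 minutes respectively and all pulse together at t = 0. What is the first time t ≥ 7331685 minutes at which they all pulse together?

Joint pulses occur at multiples of LCM(1020, 1700, 2380, 460).
1020 = 2^2 × 3 × 5 × 17
1700 = 2^2 × 5^2 × 17
2380 = 2^2 × 5 × 7 × 17
460 = 2^2 × 5 × 23
LCM(1020, 1700, 2380, 460) = 2^2 × 3 × 5^2 × 7 × 17 × 23 = 821100.
Smallest multiple of 821100 that is ≥ 7331685: ⌈7331685/821100⌉ × 821100 = 9 × 821100 = 7389900.

7389900 minutes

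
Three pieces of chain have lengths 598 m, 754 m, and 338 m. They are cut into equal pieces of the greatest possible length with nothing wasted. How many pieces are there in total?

65

Piece length = gcd(598, 754, 338).
598 = 2 × 13 × 23
754 = 2 × 13 × 29
338 = 2 × 13^2
gcd(598, 754, 338) = 2 × 13 = 26.
Total pieces = 598/26 + 754/26 + 338/26 = 23 + 29 + 13 = 65.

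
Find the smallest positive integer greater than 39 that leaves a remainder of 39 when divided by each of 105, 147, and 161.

N − 39 must be a common multiple of 105, 147, and 161.
105 = 3 × 5 × 7
147 = 3 × 7^2
161 = 7 × 23
LCM(105, 147, 161) = 3 × 5 × 7^2 × 23 = 16905.
Smallest N > 39 is LCM + 39 = 16905 + 39 = 16944.

16944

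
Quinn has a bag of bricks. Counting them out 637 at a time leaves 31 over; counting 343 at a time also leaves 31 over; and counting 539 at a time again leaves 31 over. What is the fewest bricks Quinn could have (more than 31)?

49080

N − 31 must be a common multiple of 637, 343, and 539.
637 = 7^2 × 13
343 = 7^3
539 = 7^2 × 11
LCM(637, 343, 539) = 7^3 × 11 × 13 = 49049.
Smallest N > 31 is LCM + 31 = 49049 + 31 = 49080.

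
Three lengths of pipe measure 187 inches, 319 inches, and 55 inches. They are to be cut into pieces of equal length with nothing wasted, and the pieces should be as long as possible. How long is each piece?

11 inches

The greatest length dividing all of 187, 319, and 55 is their gcd.
187 = 11 × 17
319 = 11 × 29
55 = 5 × 11
gcd(187, 319, 55) = 11.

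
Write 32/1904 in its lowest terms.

32 = 2^5
1904 = 2^4 × 7 × 17
gcd(32, 1904) = 2^4 = 16.
Divide numerator and denominator by 16: 32/1904 = 2/119.

2/119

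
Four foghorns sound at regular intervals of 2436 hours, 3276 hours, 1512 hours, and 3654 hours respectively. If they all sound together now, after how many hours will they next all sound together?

570024 hours

The first simultaneous occurrence is after LCM of the individual periods.
2436 = 2^2 × 3 × 7 × 29
3276 = 2^2 × 3^2 × 7 × 13
1512 = 2^3 × 3^3 × 7
3654 = 2 × 3^2 × 7 × 29
LCM(2436, 3276, 1512, 3654) = 2^3 × 3^3 × 7 × 13 × 29 = 570024.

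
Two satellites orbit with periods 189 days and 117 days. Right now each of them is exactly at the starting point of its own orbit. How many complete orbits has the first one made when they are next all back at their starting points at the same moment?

All finish a whole number of cycles simultaneously at t = LCM of the periods.
189 = 3^3 × 7
117 = 3^2 × 13
LCM(189, 117) = 3^3 × 7 × 13 = 2457.
Orbits for period 189: 2457 / 189 = 13.

13 orbits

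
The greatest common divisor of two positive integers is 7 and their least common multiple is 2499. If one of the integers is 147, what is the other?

119

For two integers, gcd × lcm = product, so the other is (7 × 2499) / 147 = 17493 / 147 = 119.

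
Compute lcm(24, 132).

264

24 = 2^3 × 3
132 = 2^2 × 3 × 11
LCM(24, 132) = 2^3 × 3 × 11 = 264.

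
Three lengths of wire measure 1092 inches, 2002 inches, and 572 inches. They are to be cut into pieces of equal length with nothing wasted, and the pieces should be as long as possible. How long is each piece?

The greatest length dividing all of 1092, 2002, and 572 is their gcd.
1092 = 2^2 × 3 × 7 × 13
2002 = 2 × 7 × 11 × 13
572 = 2^2 × 11 × 13
gcd(1092, 2002, 572) = 2 × 13 = 26.

26 inches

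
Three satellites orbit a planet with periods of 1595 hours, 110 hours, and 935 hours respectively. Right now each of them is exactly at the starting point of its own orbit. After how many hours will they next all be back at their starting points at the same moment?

54230 hours

The first simultaneous occurrence is after LCM of the individual periods.
1595 = 5 × 11 × 29
110 = 2 × 5 × 11
935 = 5 × 11 × 17
LCM(1595, 110, 935) = 2 × 5 × 11 × 17 × 29 = 54230.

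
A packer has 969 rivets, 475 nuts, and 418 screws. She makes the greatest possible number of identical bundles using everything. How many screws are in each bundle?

Number of bundles = gcd(969, 475, 418).
969 = 3 × 17 × 19
475 = 5^2 × 19
418 = 2 × 11 × 19
gcd(969, 475, 418) = 19.
screws per bundle = 418 / 19 = 22.

22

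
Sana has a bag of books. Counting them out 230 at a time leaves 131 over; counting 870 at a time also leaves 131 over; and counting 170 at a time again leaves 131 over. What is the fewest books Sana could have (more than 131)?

340301

N − 131 must be a common multiple of 230, 870, and 170.
230 = 2 × 5 × 23
870 = 2 × 3 × 5 × 29
170 = 2 × 5 × 17
LCM(230, 870, 170) = 2 × 3 × 5 × 17 × 23 × 29 = 340170.
Smallest N > 131 is LCM + 131 = 340170 + 131 = 340301.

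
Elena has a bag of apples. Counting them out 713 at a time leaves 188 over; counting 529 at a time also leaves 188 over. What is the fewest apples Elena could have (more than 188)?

16587

N − 188 must be a common multiple of 713 and 529.
713 = 23 × 31
529 = 23^2
LCM(713, 529) = 23^2 × 31 = 16399.
Smallest N > 188 is LCM + 188 = 16399 + 188 = 16587.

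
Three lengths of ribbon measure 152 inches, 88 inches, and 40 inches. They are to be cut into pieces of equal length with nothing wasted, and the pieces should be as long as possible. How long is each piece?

8 inches

The greatest length dividing all of 152, 88, and 40 is their gcd.
152 = 2^3 × 19
88 = 2^3 × 11
40 = 2^3 × 5
gcd(152, 88, 40) = 2^3 = 8.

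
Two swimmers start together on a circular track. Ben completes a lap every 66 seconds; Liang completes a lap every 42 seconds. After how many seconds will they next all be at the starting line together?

462 seconds

We need the least common multiple of the intervals.
66 = 2 × 3 × 11
42 = 2 × 3 × 7
LCM(66, 42) = 2 × 3 × 7 × 11 = 462.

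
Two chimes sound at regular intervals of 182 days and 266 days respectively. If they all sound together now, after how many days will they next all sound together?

3458 days

The first simultaneous occurrence is after LCM of the individual periods.
182 = 2 × 7 × 13
266 = 2 × 7 × 19
LCM(182, 266) = 2 × 7 × 13 × 19 = 3458.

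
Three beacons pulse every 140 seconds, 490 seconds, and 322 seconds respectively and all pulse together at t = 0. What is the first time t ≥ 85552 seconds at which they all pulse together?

90160 seconds

Joint pulses occur at multiples of LCM(140, 490, 322).
140 = 2^2 × 5 × 7
490 = 2 × 5 × 7^2
322 = 2 × 7 × 23
LCM(140, 490, 322) = 2^2 × 5 × 7^2 × 23 = 22540.
Smallest multiple of 22540 that is ≥ 85552: ⌈85552/22540⌉ × 22540 = 4 × 22540 = 90160.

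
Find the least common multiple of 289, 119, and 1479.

176001

289 = 17^2
119 = 7 × 17
1479 = 3 × 17 × 29
LCM(289, 119, 1479) = 3 × 7 × 17^2 × 29 = 176001.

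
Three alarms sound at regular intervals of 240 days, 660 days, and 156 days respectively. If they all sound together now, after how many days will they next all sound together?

34320 days

They coincide at every common multiple of the periods; the first is the LCM.
240 = 2^4 × 3 × 5
660 = 2^2 × 3 × 5 × 11
156 = 2^2 × 3 × 13
LCM(240, 660, 156) = 2^4 × 3 × 5 × 11 × 13 = 34320.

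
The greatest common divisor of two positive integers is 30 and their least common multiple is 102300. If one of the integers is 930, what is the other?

3300

For two integers, gcd × lcm = product, so the other is (30 × 102300) / 930 = 3069000 / 930 = 3300.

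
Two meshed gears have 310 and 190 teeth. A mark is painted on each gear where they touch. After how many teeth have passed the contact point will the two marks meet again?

They coincide at every common multiple of the periods; the first is the LCM.
310 = 2 × 5 × 31
190 = 2 × 5 × 19
LCM(310, 190) = 2 × 5 × 19 × 31 = 5890.

5890 teeth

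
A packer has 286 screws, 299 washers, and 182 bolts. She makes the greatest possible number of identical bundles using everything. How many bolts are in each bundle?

Number of bundles = gcd(286, 299, 182).
286 = 2 × 11 × 13
299 = 13 × 23
182 = 2 × 7 × 13
gcd(286, 299, 182) = 13.
bolts per bundle = 182 / 13 = 14.

14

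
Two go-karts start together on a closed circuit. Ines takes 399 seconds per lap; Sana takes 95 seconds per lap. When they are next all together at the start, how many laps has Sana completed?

The first common completion time is the LCM of the periods.
399 = 3 × 7 × 19
95 = 5 × 19
LCM(399, 95) = 3 × 5 × 7 × 19 = 1995.
Laps for period 95: 1995 / 95 = 21.

21 laps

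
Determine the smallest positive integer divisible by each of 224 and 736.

5152

224 = 2^5 × 7
736 = 2^5 × 23
LCM(224, 736) = 2^5 × 7 × 23 = 5152.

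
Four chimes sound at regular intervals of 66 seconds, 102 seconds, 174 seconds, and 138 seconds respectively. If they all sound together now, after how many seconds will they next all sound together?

We need the least common multiple of the intervals.
66 = 2 × 3 × 11
102 = 2 × 3 × 17
174 = 2 × 3 × 29
138 = 2 × 3 × 23
LCM(66, 102, 174, 138) = 2 × 3 × 11 × 17 × 23 × 29 = 748374.

748374 seconds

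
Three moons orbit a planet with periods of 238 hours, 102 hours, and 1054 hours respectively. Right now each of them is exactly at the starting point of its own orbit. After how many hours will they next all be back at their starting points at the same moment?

22134 hours

The first simultaneous occurrence is after LCM of the individual periods.
238 = 2 × 7 × 17
102 = 2 × 3 × 17
1054 = 2 × 17 × 31
LCM(238, 102, 1054) = 2 × 3 × 7 × 17 × 31 = 22134.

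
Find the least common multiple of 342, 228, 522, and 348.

342 = 2 × 3^2 × 19
228 = 2^2 × 3 × 19
522 = 2 × 3^2 × 29
348 = 2^2 × 3 × 29
LCM(342, 228, 522, 348) = 2^2 × 3^2 × 19 × 29 = 19836.

19836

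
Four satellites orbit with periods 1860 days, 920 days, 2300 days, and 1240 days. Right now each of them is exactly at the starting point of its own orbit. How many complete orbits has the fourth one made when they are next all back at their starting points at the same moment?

345 orbits

They are all back at their starting positions together after one LCM of the periods.
1860 = 2^2 × 3 × 5 × 31
920 = 2^3 × 5 × 23
2300 = 2^2 × 5^2 × 23
1240 = 2^3 × 5 × 31
LCM(1860, 920, 2300, 1240) = 2^3 × 3 × 5^2 × 23 × 31 = 427800.
Orbits for period 1240: 427800 / 1240 = 345.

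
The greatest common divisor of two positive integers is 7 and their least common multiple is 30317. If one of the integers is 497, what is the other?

427

For two integers, gcd × lcm = product, so the other is (7 × 30317) / 497 = 212219 / 497 = 427.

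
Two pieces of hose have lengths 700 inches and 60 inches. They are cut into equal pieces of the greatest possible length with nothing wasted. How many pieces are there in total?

Piece length = gcd(700, 60).
700 = 2^2 × 5^2 × 7
60 = 2^2 × 3 × 5
gcd(700, 60) = 2^2 × 5 = 20.
Total pieces = 700/20 + 60/20 = 35 + 3 = 38.

38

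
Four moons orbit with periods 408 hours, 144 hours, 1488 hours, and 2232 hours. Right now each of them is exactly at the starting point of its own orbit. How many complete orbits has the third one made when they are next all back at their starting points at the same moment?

51 orbits

The first common completion time is the LCM of the periods.
408 = 2^3 × 3 × 17
144 = 2^4 × 3^2
1488 = 2^4 × 3 × 31
2232 = 2^3 × 3^2 × 31
LCM(408, 144, 1488, 2232) = 2^4 × 3^2 × 17 × 31 = 75888.
Orbits for period 1488: 75888 / 1488 = 51.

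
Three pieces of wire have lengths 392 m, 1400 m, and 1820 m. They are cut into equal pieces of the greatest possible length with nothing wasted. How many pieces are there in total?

Piece length = gcd(392, 1400, 1820).
392 = 2^3 × 7^2
1400 = 2^3 × 5^2 × 7
1820 = 2^2 × 5 × 7 × 13
gcd(392, 1400, 1820) = 2^2 × 7 = 28.
Total pieces = 392/28 + 1400/28 + 1820/28 = 14 + 50 + 65 = 129.

129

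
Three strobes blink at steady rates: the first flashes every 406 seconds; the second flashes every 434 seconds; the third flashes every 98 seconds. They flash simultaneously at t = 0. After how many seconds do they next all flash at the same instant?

The first simultaneous occurrence is after LCM of the individual periods.
406 = 2 × 7 × 29
434 = 2 × 7 × 31
98 = 2 × 7^2
LCM(406, 434, 98) = 2 × 7^2 × 29 × 31 = 88102.

88102 seconds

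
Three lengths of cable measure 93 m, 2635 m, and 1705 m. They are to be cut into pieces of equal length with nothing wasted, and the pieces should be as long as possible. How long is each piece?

31 m

Each piece length must divide every original length, so the longest possible is gcd(93, 2635, 1705).
93 = 3 × 31
2635 = 5 × 17 × 31
1705 = 5 × 11 × 31
gcd(93, 2635, 1705) = 31.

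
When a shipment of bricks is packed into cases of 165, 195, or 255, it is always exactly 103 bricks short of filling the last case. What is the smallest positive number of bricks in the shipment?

Being 103 short of a full case of size k means N ≡ −103 (mod k), i.e. N + 103 is a multiple of each size.
165 = 3 × 5 × 11
195 = 3 × 5 × 13
255 = 3 × 5 × 17
LCM(165, 195, 255) = 3 × 5 × 11 × 13 × 17 = 36465.
Smallest positive N is 36465 − 103 = 36362.

36362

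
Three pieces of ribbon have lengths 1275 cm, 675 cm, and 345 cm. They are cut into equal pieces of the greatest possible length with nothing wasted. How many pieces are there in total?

Piece length = gcd(1275, 675, 345).
1275 = 3 × 5^2 × 17
675 = 3^3 × 5^2
345 = 3 × 5 × 23
gcd(1275, 675, 345) = 3 × 5 = 15.
Total pieces = 1275/15 + 675/15 + 345/15 = 85 + 45 + 23 = 153.

153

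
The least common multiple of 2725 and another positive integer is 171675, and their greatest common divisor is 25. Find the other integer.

gcd × lcm = product of the two integers, so the other integer is (25 × 171675) / 2725 = 1575.

1575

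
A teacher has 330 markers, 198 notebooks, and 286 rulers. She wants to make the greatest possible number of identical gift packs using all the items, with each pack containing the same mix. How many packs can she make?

The pack count must divide each quantity, so the greatest is gcd(330, 198, 286).
330 = 2 × 3 × 5 × 11
198 = 2 × 3^2 × 11
286 = 2 × 11 × 13
gcd(330, 198, 286) = 2 × 11 = 22.

22 packs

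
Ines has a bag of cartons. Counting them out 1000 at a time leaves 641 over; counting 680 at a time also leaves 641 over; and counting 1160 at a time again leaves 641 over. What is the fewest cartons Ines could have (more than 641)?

N − 641 must be a common multiple of 1000, 680, and 1160.
1000 = 2^3 × 5^3
680 = 2^3 × 5 × 17
1160 = 2^3 × 5 × 29
LCM(1000, 680, 1160) = 2^3 × 5^3 × 17 × 29 = 493000.
Smallest N > 641 is LCM + 641 = 493000 + 641 = 493641.

493641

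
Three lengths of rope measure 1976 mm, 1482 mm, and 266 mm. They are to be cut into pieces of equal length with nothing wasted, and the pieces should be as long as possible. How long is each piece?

38 mm

Each piece length must divide every original length, so the longest possible is gcd(1976, 1482, 266).
1976 = 2^3 × 13 × 19
1482 = 2 × 3 × 13 × 19
266 = 2 × 7 × 19
gcd(1976, 1482, 266) = 2 × 19 = 38.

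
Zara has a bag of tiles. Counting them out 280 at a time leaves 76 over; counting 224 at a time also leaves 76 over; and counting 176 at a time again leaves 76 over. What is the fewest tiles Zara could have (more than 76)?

N − 76 must be a common multiple of 280, 224, and 176.
280 = 2^3 × 5 × 7
224 = 2^5 × 7
176 = 2^4 × 11
LCM(280, 224, 176) = 2^5 × 5 × 7 × 11 = 12320.
Smallest N > 76 is LCM + 76 = 12320 + 76 = 12396.

12396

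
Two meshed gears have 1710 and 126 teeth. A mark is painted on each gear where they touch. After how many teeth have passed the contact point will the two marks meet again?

The first simultaneous occurrence is after LCM of the individual periods.
1710 = 2 × 3^2 × 5 × 19
126 = 2 × 3^2 × 7
LCM(1710, 126) = 2 × 3^2 × 5 × 7 × 19 = 11970.

11970 teeth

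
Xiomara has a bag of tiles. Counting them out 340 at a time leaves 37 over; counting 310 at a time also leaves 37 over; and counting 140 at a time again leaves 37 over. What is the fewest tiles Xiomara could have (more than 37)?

73817

N − 37 must be a common multiple of 340, 310, and 140.
340 = 2^2 × 5 × 17
310 = 2 × 5 × 31
140 = 2^2 × 5 × 7
LCM(340, 310, 140) = 2^2 × 5 × 7 × 17 × 31 = 73780.
Smallest N > 37 is LCM + 37 = 73780 + 37 = 73817.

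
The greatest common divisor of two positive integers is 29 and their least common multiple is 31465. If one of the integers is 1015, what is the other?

899

For two integers, gcd × lcm = product, so the other is (29 × 31465) / 1015 = 912485 / 1015 = 899.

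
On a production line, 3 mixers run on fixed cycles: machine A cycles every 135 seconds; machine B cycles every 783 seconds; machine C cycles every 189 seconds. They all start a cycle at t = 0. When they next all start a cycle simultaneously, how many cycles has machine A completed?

All finish a whole number of cycles simultaneously at t = LCM of the periods.
135 = 3^3 × 5
783 = 3^3 × 29
189 = 3^3 × 7
LCM(135, 783, 189) = 3^3 × 5 × 7 × 29 = 27405.
Cycles for period 135: 27405 / 135 = 203.

203 cycles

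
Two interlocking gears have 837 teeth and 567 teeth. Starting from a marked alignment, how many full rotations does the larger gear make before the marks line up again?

21 rotations

All finish a whole number of cycles simultaneously at t = LCM of the periods.
837 = 3^3 × 31
567 = 3^4 × 7
LCM(837, 567) = 3^4 × 7 × 31 = 17577.
Rotations for period 837: 17577 / 837 = 21.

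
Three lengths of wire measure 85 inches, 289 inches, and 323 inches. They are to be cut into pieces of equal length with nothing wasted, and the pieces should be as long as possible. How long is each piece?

17 inches

The greatest length dividing all of 85, 289, and 323 is their gcd.
85 = 5 × 17
289 = 17^2
323 = 17 × 19
gcd(85, 289, 323) = 17.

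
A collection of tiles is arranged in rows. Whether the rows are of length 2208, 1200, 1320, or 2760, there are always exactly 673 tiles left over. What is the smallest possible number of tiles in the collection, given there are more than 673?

N − 673 must be a common multiple of 2208, 1200, 1320, and 2760.
2208 = 2^5 × 3 × 23
1200 = 2^4 × 3 × 5^2
1320 = 2^3 × 3 × 5 × 11
2760 = 2^3 × 3 × 5 × 23
LCM(2208, 1200, 1320, 2760) = 2^5 × 3 × 5^2 × 11 × 23 = 607200.
Smallest N > 673 is LCM + 673 = 607200 + 673 = 607873.

607873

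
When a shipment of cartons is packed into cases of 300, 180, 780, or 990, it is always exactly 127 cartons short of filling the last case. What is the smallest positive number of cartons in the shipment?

128573

Being 127 short of a full case of size k means N ≡ −127 (mod k), i.e. N + 127 is a multiple of each size.
300 = 2^2 × 3 × 5^2
180 = 2^2 × 3^2 × 5
780 = 2^2 × 3 × 5 × 13
990 = 2 × 3^2 × 5 × 11
LCM(300, 180, 780, 990) = 2^2 × 3^2 × 5^2 × 11 × 13 = 128700.
Smallest positive N is 128700 − 127 = 128573.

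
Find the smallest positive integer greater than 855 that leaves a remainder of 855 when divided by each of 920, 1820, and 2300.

419455

N − 855 must be a common multiple of 920, 1820, and 2300.
920 = 2^3 × 5 × 23
1820 = 2^2 × 5 × 7 × 13
2300 = 2^2 × 5^2 × 23
LCM(920, 1820, 2300) = 2^3 × 5^2 × 7 × 13 × 23 = 418600.
Smallest N > 855 is LCM + 855 = 418600 + 855 = 419455.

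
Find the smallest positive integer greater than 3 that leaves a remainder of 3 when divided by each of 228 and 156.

2967

N − 3 must be a common multiple of 228 and 156.
228 = 2^2 × 3 × 19
156 = 2^2 × 3 × 13
LCM(228, 156) = 2^2 × 3 × 13 × 19 = 2964.
Smallest N > 3 is LCM + 3 = 2964 + 3 = 2967.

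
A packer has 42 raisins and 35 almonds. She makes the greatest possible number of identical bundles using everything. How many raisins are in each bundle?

6

Number of bundles = gcd(42, 35).
42 = 2 × 3 × 7
35 = 5 × 7
gcd(42, 35) = 7.
raisins per bundle = 42 / 7 = 6.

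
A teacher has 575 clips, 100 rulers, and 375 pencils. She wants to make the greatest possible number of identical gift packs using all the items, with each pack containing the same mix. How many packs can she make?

25 packs

The pack count must divide each quantity, so the greatest is gcd(575, 100, 375).
575 = 5^2 × 23
100 = 2^2 × 5^2
375 = 3 × 5^3
gcd(575, 100, 375) = 5^2 = 25.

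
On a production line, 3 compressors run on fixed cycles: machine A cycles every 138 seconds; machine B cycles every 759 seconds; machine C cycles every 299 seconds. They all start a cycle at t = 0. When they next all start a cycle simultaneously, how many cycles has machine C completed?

All finish a whole number of cycles simultaneously at t = LCM of the periods.
138 = 2 × 3 × 23
759 = 3 × 11 × 23
299 = 13 × 23
LCM(138, 759, 299) = 2 × 3 × 11 × 13 × 23 = 19734.
Cycles for period 299: 19734 / 299 = 66.

66 cycles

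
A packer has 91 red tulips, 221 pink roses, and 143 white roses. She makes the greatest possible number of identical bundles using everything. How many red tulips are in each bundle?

Number of bundles = gcd(91, 221, 143).
91 = 7 × 13
221 = 13 × 17
143 = 11 × 13
gcd(91, 221, 143) = 13.
red tulips per bundle = 91 / 13 = 7.

7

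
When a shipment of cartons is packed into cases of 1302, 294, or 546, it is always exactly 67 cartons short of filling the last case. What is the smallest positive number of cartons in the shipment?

118415

Being 67 short of a full case of size k means N ≡ −67 (mod k), i.e. N + 67 is a multiple of each size.
1302 = 2 × 3 × 7 × 31
294 = 2 × 3 × 7^2
546 = 2 × 3 × 7 × 13
LCM(1302, 294, 546) = 2 × 3 × 7^2 × 13 × 31 = 118482.
Smallest positive N is 118482 − 67 = 118415.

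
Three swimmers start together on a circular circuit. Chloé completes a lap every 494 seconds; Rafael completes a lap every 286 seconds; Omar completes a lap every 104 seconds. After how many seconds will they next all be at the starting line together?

21736 seconds

We need the least common multiple of the intervals.
494 = 2 × 13 × 19
286 = 2 × 11 × 13
104 = 2^3 × 13
LCM(494, 286, 104) = 2^3 × 11 × 13 × 19 = 21736.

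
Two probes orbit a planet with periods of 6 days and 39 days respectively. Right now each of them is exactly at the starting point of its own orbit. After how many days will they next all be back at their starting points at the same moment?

We need the least common multiple of the intervals.
6 = 2 × 3
39 = 3 × 13
LCM(6, 39) = 2 × 3 × 13 = 78.

78 days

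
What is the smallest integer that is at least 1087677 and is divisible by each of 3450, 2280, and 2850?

1311000

The integer must be a common multiple of 3450, 2280, and 2850, so a multiple of their LCM.
3450 = 2 × 3 × 5^2 × 23
2280 = 2^3 × 3 × 5 × 19
2850 = 2 × 3 × 5^2 × 19
LCM(3450, 2280, 2850) = 2^3 × 3 × 5^2 × 19 × 23 = 262200.
Smallest multiple of 262200 that is ≥ 1087677: ⌈1087677/262200⌉ × 262200 = 5 × 262200 = 1311000.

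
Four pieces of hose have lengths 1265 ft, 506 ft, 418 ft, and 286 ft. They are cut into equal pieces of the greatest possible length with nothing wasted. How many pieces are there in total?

225

Piece length = gcd(1265, 506, 418, 286).
1265 = 5 × 11 × 23
506 = 2 × 11 × 23
418 = 2 × 11 × 19
286 = 2 × 11 × 13
gcd(1265, 506, 418, 286) = 11.
Total pieces = 1265/11 + 506/11 + 418/11 + 286/11 = 115 + 46 + 38 + 26 = 225.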